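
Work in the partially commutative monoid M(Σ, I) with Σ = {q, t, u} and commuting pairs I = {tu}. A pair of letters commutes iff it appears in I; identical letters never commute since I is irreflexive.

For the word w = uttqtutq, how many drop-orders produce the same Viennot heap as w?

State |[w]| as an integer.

0(u) covers ∅
1(t) covers ∅
2(t) covers 1:t
3(q) covers 0:u, 2:t
4(t) covers 3:q
5(u) covers 3:q
6(t) covers 4:t
7(q) covers 5:u, 6:t
floor of heap: 0:u, 1:t
completions by unplaced set U, small U first (add the entries for U minus each lowest piece of U):
  |U|=1: {7}:1
  |U|=2: {5,7}:1  {6,7}:1
  |U|=3: {4,6,7}:1  {5,6,7}:2
  |U|=4: {4,5,6,7}:3
  |U|=5: {3,4,5,6,7}:3
  |U|=6: {0,3,4,5,6,7}:3  {2,3,4,5,6,7}:3
  start at 0(u): 3
  start at 1(t): 6
sum over floor = 9

9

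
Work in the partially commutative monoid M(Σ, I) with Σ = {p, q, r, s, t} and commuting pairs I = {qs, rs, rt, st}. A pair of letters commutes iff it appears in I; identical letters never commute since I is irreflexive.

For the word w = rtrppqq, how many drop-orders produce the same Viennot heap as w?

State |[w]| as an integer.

#0=r has no predecessor
#1=t has no predecessor
#2=r depends on [0:r]
#3=p depends on [1:t, 2:r]
#4=p depends on [3:p]
#5=q depends on [4:p]
#6=q depends on [5:q]
sources: [0:r, 1:t]
N(rest) = Σ N(rest − s) over sources s of rest; N(one piece) = 1:
  size 1 → [6]=1
  size 2 → [5,6]=1
  size 3 → [4,5,6]=1
  size 4 → [3,4,5,6]=1
  size 5 → [1,3,4,5,6]=1  [2,3,4,5,6]=1
  first=0(r) contributes 2
  first=1(t) contributes 1
|[w]| = 3

3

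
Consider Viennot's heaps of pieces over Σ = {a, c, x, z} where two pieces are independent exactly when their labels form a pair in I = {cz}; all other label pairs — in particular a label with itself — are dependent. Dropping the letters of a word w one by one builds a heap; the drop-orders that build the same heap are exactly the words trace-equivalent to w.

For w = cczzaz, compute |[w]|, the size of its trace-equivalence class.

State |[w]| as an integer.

piece 0:c — minimal
piece 1:c rests on {0:c}
piece 2:z — minimal
piece 3:z rests on {2:z}
piece 4:a rests on {1:c, 3:z}
piece 5:z rests on {4:a}
minimal pieces: {0:c, 2:z}
ways to finish when only these pieces remain (= sum over removing one remaining piece with nothing left below it):
  1 left: {5}→1
  2 left: {4,5}→1
  3 left: {1,4,5}→1  {3,4,5}→1
  4 left: {0,1,4,5}→1  {1,3,4,5}→2  {2,3,4,5}→1
  placing 0:c first → 3 extensions
  placing 2:z first → 3 extensions
total linear extensions = 6

6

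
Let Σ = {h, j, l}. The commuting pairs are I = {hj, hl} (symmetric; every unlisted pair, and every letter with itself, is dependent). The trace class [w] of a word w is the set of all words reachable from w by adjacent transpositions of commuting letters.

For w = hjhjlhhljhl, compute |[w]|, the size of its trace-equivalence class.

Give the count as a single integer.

drop 0:h onto floor
drop 1:j onto floor
drop 2:h onto {0:h}
drop 3:j onto {1:j}
drop 4:l onto {3:j}
drop 5:h onto {2:h}
drop 6:h onto {5:h}
drop 7:l onto {4:l}
drop 8:j onto {7:l}
drop 9:h onto {6:h}
drop 10:l onto {8:j}
ground layer = {0:h, 1:j}
drop-orders for the pieces not yet dropped (sum over which currently-grounded one goes next):
  1 to go: {9} 1  {10} 1
  2 to go: {6,9} 1  {8,10} 1  {9,10} 2
  3 to go: {5,6,9} 1  {6,9,10} 3  {7,8,10} 1  {8,9,10} 3
  4 to go: {2,5,6,9} 1  {4,7,8,10} 1  {5,6,9,10} 4  {6,8,9,10} 6  {7,8,9,10} 4
  5 to go: {0,2,5,6,9} 1  {2,5,6,9,10} 5  {3,4,7,8,10} 1  {4,7,8,9,10} 5  {5,6,8,9,10} 10  {6,7,8,9,10} 10
  6 to go: {0,2,5,6,9,10} 6  {1,3,4,7,8,10} 1  {2,5,6,8,9,10} 15  {3,4,7,8,9,10} 6  {4,6,7,8,9,10} 15  {5,6,7,8,9,10} 20
  7 to go: {0,2,5,6,8,9,10} 21  {1,3,4,7,8,9,10} 7  {2,5,6,7,8,9,10} 35  {3,4,6,7,8,9,10} 21  {4,5,6,7,8,9,10} 35
  8 to go: {0,2,5,6,7,8,9,10} 56  {1,3,4,6,7,8,9,10} 28  {2,4,5,6,7,8,9,10} 70  {3,4,5,6,7,8,9,10} 56
  9 to go: {0,2,4,5,6,7,8,9,10} 126  {1,3,4,5,6,7,8,9,10} 84  {2,3,4,5,6,7,8,9,10} 126
  if 0:h drops first: 210 orders
  if 1:j drops first: 252 orders
heap linearizations: 462

462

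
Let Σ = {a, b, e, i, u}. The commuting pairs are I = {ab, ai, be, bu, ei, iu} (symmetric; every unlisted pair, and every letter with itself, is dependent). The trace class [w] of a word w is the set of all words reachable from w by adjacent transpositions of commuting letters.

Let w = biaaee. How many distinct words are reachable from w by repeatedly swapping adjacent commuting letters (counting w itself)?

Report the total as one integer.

15

piece 0:b — minimal
piece 1:i rests on {0:b}
piece 2:a — minimal
piece 3:a rests on {2:a}
piece 4:e rests on {3:a}
piece 5:e rests on {4:e}
minimal pieces: {0:b, 2:a}
ways to finish when only these pieces remain (= sum over removing one remaining piece with nothing left below it):
  1 left: {1}→1  {5}→1
  2 left: {0,1}→1  {1,5}→2  {4,5}→1
  3 left: {0,1,5}→3  {1,4,5}→3  {3,4,5}→1
  4 left: {0,1,4,5}→6  {1,3,4,5}→4  {2,3,4,5}→1
  placing 0:b first → 5 extensions
  placing 2:a first → 10 extensions
total linear extensions = 15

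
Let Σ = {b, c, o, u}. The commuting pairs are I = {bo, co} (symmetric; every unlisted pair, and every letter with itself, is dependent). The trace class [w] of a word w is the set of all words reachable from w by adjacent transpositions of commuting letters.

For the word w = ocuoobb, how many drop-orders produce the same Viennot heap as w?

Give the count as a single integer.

12

#0=o has no predecessor
#1=c has no predecessor
#2=u depends on [0:o, 1:c]
#3=o depends on [2:u]
#4=o depends on [3:o]
#5=b depends on [2:u]
#6=b depends on [5:b]
sources: [0:o, 1:c]
N(rest) = Σ N(rest − s) over sources s of rest; N(one piece) = 1:
  size 1 → [4]=1  [6]=1
  size 2 → [3,4]=1  [4,6]=2  [5,6]=1
  size 3 → [3,4,6]=3  [4,5,6]=3
  size 4 → [3,4,5,6]=6
  size 5 → [2,3,4,5,6]=6
  first=0(o) contributes 6
  first=1(c) contributes 6
|[w]| = 12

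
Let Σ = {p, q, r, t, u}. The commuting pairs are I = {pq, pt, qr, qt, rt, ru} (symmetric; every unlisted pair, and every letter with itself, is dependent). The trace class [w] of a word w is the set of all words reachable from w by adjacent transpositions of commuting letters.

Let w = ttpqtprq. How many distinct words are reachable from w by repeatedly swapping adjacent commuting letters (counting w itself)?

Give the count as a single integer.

piece 0:t — minimal
piece 1:t rests on {0:t}
piece 2:p — minimal
piece 3:q — minimal
piece 4:t rests on {1:t}
piece 5:p rests on {2:p}
piece 6:r rests on {5:p}
piece 7:q rests on {3:q}
minimal pieces: {0:t, 2:p, 3:q}
ways to finish when only these pieces remain (= sum over removing one remaining piece with nothing left below it):
  1 left: {4}→1  {6}→1  {7}→1
  2 left: {1,4}→1  {3,7}→1  {4,6}→2  {4,7}→2  {5,6}→1  {6,7}→2
  3 left: {0,1,4}→1  {1,4,6}→3  {1,4,7}→3  {2,5,6}→1  {3,4,7}→3  {3,6,7}→3  {4,5,6}→3  {4,6,7}→6  {5,6,7}→3
  4 left: {0,1,4,6}→4  {0,1,4,7}→4  {1,3,4,7}→6  {1,4,5,6}→6  {1,4,6,7}→12  {2,4,5,6}→4  {2,5,6,7}→4  {3,4,6,7}→12  {3,5,6,7}→6  {4,5,6,7}→12
  5 left: {0,1,3,4,7}→10  {0,1,4,5,6}→10  {0,1,4,6,7}→20  {1,2,4,5,6}→10  {1,3,4,6,7}→30  {1,4,5,6,7}→30  {2,3,5,6,7}→10  {2,4,5,6,7}→20  {3,4,5,6,7}→30
  6 left: {0,1,2,4,5,6}→20  {0,1,3,4,6,7}→60  {0,1,4,5,6,7}→60  {1,2,4,5,6,7}→60  {1,3,4,5,6,7}→90  {2,3,4,5,6,7}→60
  placing 0:t first → 210 extensions
  placing 2:p first → 210 extensions
  placing 3:q first → 140 extensions
total linear extensions = 560

560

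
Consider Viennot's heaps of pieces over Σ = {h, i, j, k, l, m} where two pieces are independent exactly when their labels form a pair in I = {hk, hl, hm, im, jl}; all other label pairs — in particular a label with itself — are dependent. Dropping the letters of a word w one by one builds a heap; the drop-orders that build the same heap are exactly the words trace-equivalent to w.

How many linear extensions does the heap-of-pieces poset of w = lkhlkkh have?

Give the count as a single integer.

drop 0:l onto floor
drop 1:k onto {0:l}
drop 2:h onto floor
drop 3:l onto {1:k}
drop 4:k onto {3:l}
drop 5:k onto {4:k}
drop 6:h onto {2:h}
ground layer = {0:l, 2:h}
drop-orders for the pieces not yet dropped (sum over which currently-grounded one goes next):
  1 to go: {5} 1  {6} 1
  2 to go: {2,6} 1  {4,5} 1  {5,6} 2
  3 to go: {2,5,6} 3  {3,4,5} 1  {4,5,6} 3
  4 to go: {1,3,4,5} 1  {2,4,5,6} 6  {3,4,5,6} 4
  5 to go: {0,1,3,4,5} 1  {1,3,4,5,6} 5  {2,3,4,5,6} 10
  if 0:l drops first: 15 orders
  if 2:h drops first: 6 orders
heap linearizations: 21

21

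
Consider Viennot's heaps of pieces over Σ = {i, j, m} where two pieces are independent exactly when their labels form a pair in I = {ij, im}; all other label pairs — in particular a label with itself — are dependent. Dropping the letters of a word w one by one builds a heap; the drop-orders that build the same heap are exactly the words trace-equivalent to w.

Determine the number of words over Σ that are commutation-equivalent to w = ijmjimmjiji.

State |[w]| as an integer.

330

0(i) covers ∅
1(j) covers ∅
2(m) covers 1:j
3(j) covers 2:m
4(i) covers 0:i
5(m) covers 3:j
6(m) covers 5:m
7(j) covers 6:m
8(i) covers 4:i
9(j) covers 7:j
10(i) covers 8:i
floor of heap: 0:i, 1:j
completions by unplaced set U, small U first (add the entries for U minus each lowest piece of U):
  |U|=1: {9}:1  {10}:1
  |U|=2: {7,9}:1  {8,10}:1  {9,10}:2
  |U|=3: {4,8,10}:1  {6,7,9}:1  {7,9,10}:3  {8,9,10}:3
  |U|=4: {0,4,8,10}:1  {4,8,9,10}:4  {5,6,7,9}:1  {6,7,9,10}:4  {7,8,9,10}:6
  |U|=5: {0,4,8,9,10}:5  {3,5,6,7,9}:1  {4,7,8,9,10}:10  {5,6,7,9,10}:5  {6,7,8,9,10}:10
  |U|=6: {0,4,7,8,9,10}:15  {2,3,5,6,7,9}:1  {3,5,6,7,9,10}:6  {4,6,7,8,9,10}:20  {5,6,7,8,9,10}:15
  |U|=7: {0,4,6,7,8,9,10}:35  {1,2,3,5,6,7,9}:1  {2,3,5,6,7,9,10}:7  {3,5,6,7,8,9,10}:21  {4,5,6,7,8,9,10}:35
  |U|=8: {0,4,5,6,7,8,9,10}:70  {1,2,3,5,6,7,9,10}:8  {2,3,5,6,7,8,9,10}:28  {3,4,5,6,7,8,9,10}:56
  |U|=9: {0,3,4,5,6,7,8,9,10}:126  {1,2,3,5,6,7,8,9,10}:36  {2,3,4,5,6,7,8,9,10}:84
  start at 0(i): 120
  start at 1(j): 210
sum over floor = 330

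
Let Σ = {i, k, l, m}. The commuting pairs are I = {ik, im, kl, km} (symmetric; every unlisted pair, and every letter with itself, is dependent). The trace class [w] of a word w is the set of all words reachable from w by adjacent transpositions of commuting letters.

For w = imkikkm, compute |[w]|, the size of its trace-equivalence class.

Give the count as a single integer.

210

0(i) covers ∅
1(m) covers ∅
2(k) covers ∅
3(i) covers 0:i
4(k) covers 2:k
5(k) covers 4:k
6(m) covers 1:m
floor of heap: 0:i, 1:m, 2:k
completions by unplaced set U, small U first (add the entries for U minus each lowest piece of U):
  |U|=1: {3}:1  {5}:1  {6}:1
  |U|=2: {0,3}:1  {1,6}:1  {3,5}:2  {3,6}:2  {4,5}:1  {5,6}:2
  |U|=3: {0,3,5}:3  {0,3,6}:3  {1,3,6}:3  {1,5,6}:3  {2,4,5}:1  {3,4,5}:3  {3,5,6}:6  {4,5,6}:3
  |U|=4: {0,1,3,6}:6  {0,3,4,5}:6  {0,3,5,6}:12  {1,3,5,6}:12  {1,4,5,6}:6  {2,3,4,5}:4  {2,4,5,6}:4  {3,4,5,6}:12
  |U|=5: {0,1,3,5,6}:30  {0,2,3,4,5}:10  {0,3,4,5,6}:30  {1,2,4,5,6}:10  {1,3,4,5,6}:30  {2,3,4,5,6}:20
  start at 0(i): 60
  start at 1(m): 60
  start at 2(k): 90
sum over floor = 210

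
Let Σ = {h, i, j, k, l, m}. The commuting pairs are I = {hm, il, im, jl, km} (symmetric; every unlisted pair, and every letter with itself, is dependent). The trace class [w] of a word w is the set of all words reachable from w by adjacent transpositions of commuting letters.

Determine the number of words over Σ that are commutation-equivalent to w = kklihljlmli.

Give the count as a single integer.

drop 0:k onto floor
drop 1:k onto {0:k}
drop 2:l onto {1:k}
drop 3:i onto {1:k}
drop 4:h onto {2:l, 3:i}
drop 5:l onto {4:h}
drop 6:j onto {4:h}
drop 7:l onto {5:l}
drop 8:m onto {6:j, 7:l}
drop 9:l onto {8:m}
drop 10:i onto {6:j}
ground layer = {0:k}
drop-orders for the pieces not yet dropped (sum over which currently-grounded one goes next):
  1 to go: {9} 1  {10} 1
  2 to go: {8,9} 1  {9,10} 2
  3 to go: {7,8,9} 1  {8,9,10} 3
  4 to go: {5,7,8,9} 1  {6,8,9,10} 3  {7,8,9,10} 4
  5 to go: {5,7,8,9,10} 5  {6,7,8,9,10} 7
  6 to go: {5,6,7,8,9,10} 12
  7 to go: {4,5,6,7,8,9,10} 12
  8 to go: {2,4,5,6,7,8,9,10} 12  {3,4,5,6,7,8,9,10} 12
  9 to go: {2,3,4,5,6,7,8,9,10} 24
  if 0:k drops first: 24 orders

24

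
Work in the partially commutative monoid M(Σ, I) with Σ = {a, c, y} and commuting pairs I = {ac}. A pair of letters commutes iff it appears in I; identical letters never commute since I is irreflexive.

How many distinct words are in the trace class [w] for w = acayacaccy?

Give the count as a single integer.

30

#0=a has no predecessor
#1=c has no predecessor
#2=a depends on [0:a]
#3=y depends on [1:c, 2:a]
#4=a depends on [3:y]
#5=c depends on [3:y]
#6=a depends on [4:a]
#7=c depends on [5:c]
#8=c depends on [7:c]
#9=y depends on [6:a, 8:c]
sources: [0:a, 1:c]
N(rest) = Σ N(rest − s) over sources s of rest; N(one piece) = 1:
  size 1 → [9]=1
  size 2 → [6,9]=1  [8,9]=1
  size 3 → [4,6,9]=1  [6,8,9]=2  [7,8,9]=1
  size 4 → [4,6,8,9]=3  [5,7,8,9]=1  [6,7,8,9]=3
  size 5 → [4,6,7,8,9]=6  [5,6,7,8,9]=4
  size 6 → [4,5,6,7,8,9]=10
  size 7 → [3,4,5,6,7,8,9]=10
  size 8 → [1,3,4,5,6,7,8,9]=10  [2,3,4,5,6,7,8,9]=10
  first=0(a) contributes 20
  first=1(c) contributes 10
|[w]| = 30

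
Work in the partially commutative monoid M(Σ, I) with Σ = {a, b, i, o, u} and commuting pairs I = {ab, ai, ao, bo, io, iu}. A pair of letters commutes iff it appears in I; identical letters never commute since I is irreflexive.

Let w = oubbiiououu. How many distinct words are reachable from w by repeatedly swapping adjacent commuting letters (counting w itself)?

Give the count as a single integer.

51

#0=o has no predecessor
#1=u depends on [0:o]
#2=b depends on [1:u]
#3=b depends on [2:b]
#4=i depends on [3:b]
#5=i depends on [4:i]
#6=o depends on [1:u]
#7=u depends on [3:b, 6:o]
#8=o depends on [7:u]
#9=u depends on [8:o]
#10=u depends on [9:u]
sources: [0:o]
N(rest) = Σ N(rest − s) over sources s of rest; N(one piece) = 1:
  size 1 → [5]=1  [10]=1
  size 2 → [4,5]=1  [5,10]=2  [9,10]=1
  size 3 → [4,5,10]=3  [5,9,10]=3  [8,9,10]=1
  size 4 → [4,5,9,10]=6  [5,8,9,10]=4  [7,8,9,10]=1
  size 5 → [4,5,8,9,10]=10  [5,7,8,9,10]=5  [6,7,8,9,10]=1
  size 6 → [4,5,7,8,9,10]=15  [5,6,7,8,9,10]=6
  size 7 → [3,4,5,7,8,9,10]=15  [4,5,6,7,8,9,10]=21
  size 8 → [2,3,4,5,7,8,9,10]=15  [3,4,5,6,7,8,9,10]=36
  size 9 → [2,3,4,5,6,7,8,9,10]=51
  first=0(o) contributes 51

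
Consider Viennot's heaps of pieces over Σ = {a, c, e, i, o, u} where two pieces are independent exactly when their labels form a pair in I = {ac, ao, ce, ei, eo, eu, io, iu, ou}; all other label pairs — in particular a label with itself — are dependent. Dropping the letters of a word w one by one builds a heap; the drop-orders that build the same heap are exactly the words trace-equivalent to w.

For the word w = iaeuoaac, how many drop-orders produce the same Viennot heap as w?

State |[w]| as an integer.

40

#0=i has no predecessor
#1=a depends on [0:i]
#2=e depends on [1:a]
#3=u depends on [1:a]
#4=o has no predecessor
#5=a depends on [2:e, 3:u]
#6=a depends on [5:a]
#7=c depends on [3:u, 4:o]
sources: [0:i, 4:o]
N(rest) = Σ N(rest − s) over sources s of rest; N(one piece) = 1:
  size 1 → [6]=1  [7]=1
  size 2 → [4,7]=1  [5,6]=1  [6,7]=2
  size 3 → [2,5,6]=1  [4,6,7]=3  [5,6,7]=3
  size 4 → [2,5,6,7]=4  [3,5,6,7]=3  [4,5,6,7]=6
  size 5 → [2,3,5,6,7]=7  [2,4,5,6,7]=10  [3,4,5,6,7]=9
  size 6 → [1,2,3,5,6,7]=7  [2,3,4,5,6,7]=26
  first=0(i) contributes 33
  first=4(o) contributes 7
|[w]| = 40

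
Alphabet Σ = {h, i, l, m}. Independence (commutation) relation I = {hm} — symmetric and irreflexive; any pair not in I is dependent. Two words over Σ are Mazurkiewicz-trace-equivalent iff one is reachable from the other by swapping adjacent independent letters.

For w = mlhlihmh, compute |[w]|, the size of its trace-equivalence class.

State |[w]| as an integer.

3

piece 0:m — minimal
piece 1:l rests on {0:m}
piece 2:h rests on {1:l}
piece 3:l rests on {2:h}
piece 4:i rests on {3:l}
piece 5:h rests on {4:i}
piece 6:m rests on {4:i}
piece 7:h rests on {5:h}
minimal pieces: {0:m}
ways to finish when only these pieces remain (= sum over removing one remaining piece with nothing left below it):
  1 left: {6}→1  {7}→1
  2 left: {5,7}→1  {6,7}→2
  3 left: {5,6,7}→3
  4 left: {4,5,6,7}→3
  5 left: {3,4,5,6,7}→3
  6 left: {2,3,4,5,6,7}→3
  placing 0:m first → 3 extensions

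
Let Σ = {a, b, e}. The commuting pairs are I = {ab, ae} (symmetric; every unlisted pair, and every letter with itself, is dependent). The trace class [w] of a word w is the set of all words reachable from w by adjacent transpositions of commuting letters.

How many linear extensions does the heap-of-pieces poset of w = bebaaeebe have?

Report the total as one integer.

36

#0=b has no predecessor
#1=e depends on [0:b]
#2=b depends on [1:e]
#3=a has no predecessor
#4=a depends on [3:a]
#5=e depends on [2:b]
#6=e depends on [5:e]
#7=b depends on [6:e]
#8=e depends on [7:b]
sources: [0:b, 3:a]
N(rest) = Σ N(rest − s) over sources s of rest; N(one piece) = 1:
  size 1 → [4]=1  [8]=1
  size 2 → [3,4]=1  [4,8]=2  [7,8]=1
  size 3 → [3,4,8]=3  [4,7,8]=3  [6,7,8]=1
  size 4 → [3,4,7,8]=6  [4,6,7,8]=4  [5,6,7,8]=1
  size 5 → [2,5,6,7,8]=1  [3,4,6,7,8]=10  [4,5,6,7,8]=5
  size 6 → [1,2,5,6,7,8]=1  [2,4,5,6,7,8]=6  [3,4,5,6,7,8]=15
  size 7 → [0,1,2,5,6,7,8]=1  [1,2,4,5,6,7,8]=7  [2,3,4,5,6,7,8]=21
  first=0(b) contributes 28
  first=3(a) contributes 8
|[w]| = 36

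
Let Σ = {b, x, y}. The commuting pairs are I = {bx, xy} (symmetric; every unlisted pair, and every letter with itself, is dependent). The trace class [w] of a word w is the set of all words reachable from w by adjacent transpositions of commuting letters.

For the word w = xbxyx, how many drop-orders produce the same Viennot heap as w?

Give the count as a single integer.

drop 0:x onto floor
drop 1:b onto floor
drop 2:x onto {0:x}
drop 3:y onto {1:b}
drop 4:x onto {2:x}
ground layer = {0:x, 1:b}
drop-orders for the pieces not yet dropped (sum over which currently-grounded one goes next):
  1 to go: {3} 1  {4} 1
  2 to go: {1,3} 1  {2,4} 1  {3,4} 2
  3 to go: {0,2,4} 1  {1,3,4} 3  {2,3,4} 3
  if 0:x drops first: 6 orders
  if 1:b drops first: 4 orders
heap linearizations: 10

10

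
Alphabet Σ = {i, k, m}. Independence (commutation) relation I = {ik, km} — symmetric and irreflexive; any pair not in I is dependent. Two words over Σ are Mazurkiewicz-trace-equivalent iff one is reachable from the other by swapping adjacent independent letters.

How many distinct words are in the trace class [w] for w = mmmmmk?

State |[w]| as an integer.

#0=m has no predecessor
#1=m depends on [0:m]
#2=m depends on [1:m]
#3=m depends on [2:m]
#4=m depends on [3:m]
#5=k has no predecessor
sources: [0:m, 5:k]
N(rest) = Σ N(rest − s) over sources s of rest; N(one piece) = 1:
  size 1 → [4]=1  [5]=1
  size 2 → [3,4]=1  [4,5]=2
  size 3 → [2,3,4]=1  [3,4,5]=3
  size 4 → [1,2,3,4]=1  [2,3,4,5]=4
  first=0(m) contributes 5
  first=5(k) contributes 1
|[w]| = 6

6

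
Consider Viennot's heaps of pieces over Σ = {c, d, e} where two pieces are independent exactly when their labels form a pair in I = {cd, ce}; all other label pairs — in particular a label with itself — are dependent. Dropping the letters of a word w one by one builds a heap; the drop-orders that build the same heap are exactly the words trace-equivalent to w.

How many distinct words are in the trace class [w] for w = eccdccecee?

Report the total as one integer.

252

#0=e has no predecessor
#1=c has no predecessor
#2=c depends on [1:c]
#3=d depends on [0:e]
#4=c depends on [2:c]
#5=c depends on [4:c]
#6=e depends on [3:d]
#7=c depends on [5:c]
#8=e depends on [6:e]
#9=e depends on [8:e]
sources: [0:e, 1:c]
N(rest) = Σ N(rest − s) over sources s of rest; N(one piece) = 1:
  size 1 → [7]=1  [9]=1
  size 2 → [5,7]=1  [7,9]=2  [8,9]=1
  size 3 → [4,5,7]=1  [5,7,9]=3  [6,8,9]=1  [7,8,9]=3
  size 4 → [2,4,5,7]=1  [3,6,8,9]=1  [4,5,7,9]=4  [5,7,8,9]=6  [6,7,8,9]=4
  size 5 → [0,3,6,8,9]=1  [1,2,4,5,7]=1  [2,4,5,7,9]=5  [3,6,7,8,9]=5  [4,5,7,8,9]=10  [5,6,7,8,9]=10
  size 6 → [0,3,6,7,8,9]=6  [1,2,4,5,7,9]=6  [2,4,5,7,8,9]=15  [3,5,6,7,8,9]=15  [4,5,6,7,8,9]=20
  size 7 → [0,3,5,6,7,8,9]=21  [1,2,4,5,7,8,9]=21  [2,4,5,6,7,8,9]=35  [3,4,5,6,7,8,9]=35
  size 8 → [0,3,4,5,6,7,8,9]=56  [1,2,4,5,6,7,8,9]=56  [2,3,4,5,6,7,8,9]=70
  first=0(e) contributes 126
  first=1(c) contributes 126
|[w]| = 252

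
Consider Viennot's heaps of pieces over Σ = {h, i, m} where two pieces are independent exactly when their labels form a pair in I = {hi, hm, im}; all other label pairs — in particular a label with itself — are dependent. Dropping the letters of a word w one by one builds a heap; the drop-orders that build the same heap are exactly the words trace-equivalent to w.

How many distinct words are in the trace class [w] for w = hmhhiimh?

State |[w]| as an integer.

420

piece 0:h — minimal
piece 1:m — minimal
piece 2:h rests on {0:h}
piece 3:h rests on {2:h}
piece 4:i — minimal
piece 5:i rests on {4:i}
piece 6:m rests on {1:m}
piece 7:h rests on {3:h}
minimal pieces: {0:h, 1:m, 4:i}
ways to finish when only these pieces remain (= sum over removing one remaining piece with nothing left below it):
  1 left: {5}→1  {6}→1  {7}→1
  2 left: {1,6}→1  {3,7}→1  {4,5}→1  {5,6}→2  {5,7}→2  {6,7}→2
  3 left: {1,5,6}→3  {1,6,7}→3  {2,3,7}→1  {3,5,7}→3  {3,6,7}→3  {4,5,6}→3  {4,5,7}→3  {5,6,7}→6
  4 left: {0,2,3,7}→1  {1,3,6,7}→6  {1,4,5,6}→6  {1,5,6,7}→12  {2,3,5,7}→4  {2,3,6,7}→4  {3,4,5,7}→6  {3,5,6,7}→12  {4,5,6,7}→12
  5 left: {0,2,3,5,7}→5  {0,2,3,6,7}→5  {1,2,3,6,7}→10  {1,3,5,6,7}→30  {1,4,5,6,7}→30  {2,3,4,5,7}→10  {2,3,5,6,7}→20  {3,4,5,6,7}→30
  6 left: {0,1,2,3,6,7}→15  {0,2,3,4,5,7}→15  {0,2,3,5,6,7}→30  {1,2,3,5,6,7}→60  {1,3,4,5,6,7}→90  {2,3,4,5,6,7}→60
  placing 0:h first → 210 extensions
  placing 1:m first → 105 extensions
  placing 4:i first → 105 extensions
total linear extensions = 420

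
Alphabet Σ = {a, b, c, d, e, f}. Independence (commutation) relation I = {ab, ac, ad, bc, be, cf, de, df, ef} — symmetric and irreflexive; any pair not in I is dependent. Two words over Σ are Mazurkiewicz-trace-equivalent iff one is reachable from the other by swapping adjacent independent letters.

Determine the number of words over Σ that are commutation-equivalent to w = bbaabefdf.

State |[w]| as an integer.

165

0(b) covers ∅
1(b) covers 0:b
2(a) covers ∅
3(a) covers 2:a
4(b) covers 1:b
5(e) covers 3:a
6(f) covers 3:a, 4:b
7(d) covers 4:b
8(f) covers 6:f
floor of heap: 0:b, 2:a
completions by unplaced set U, small U first (add the entries for U minus each lowest piece of U):
  |U|=1: {5}:1  {7}:1  {8}:1
  |U|=2: {5,7}:2  {5,8}:2  {6,8}:1  {7,8}:2
  |U|=3: {5,6,8}:3  {5,7,8}:6  {6,7,8}:3
  |U|=4: {3,5,6,8}:3  {4,6,7,8}:3  {5,6,7,8}:12
  |U|=5: {1,4,6,7,8}:3  {2,3,5,6,8}:3  {3,5,6,7,8}:15  {4,5,6,7,8}:15
  |U|=6: {0,1,4,6,7,8}:3  {1,4,5,6,7,8}:18  {2,3,5,6,7,8}:18  {3,4,5,6,7,8}:30
  |U|=7: {0,1,4,5,6,7,8}:21  {1,3,4,5,6,7,8}:48  {2,3,4,5,6,7,8}:48
  start at 0(b): 96
  start at 2(a): 69
sum over floor = 165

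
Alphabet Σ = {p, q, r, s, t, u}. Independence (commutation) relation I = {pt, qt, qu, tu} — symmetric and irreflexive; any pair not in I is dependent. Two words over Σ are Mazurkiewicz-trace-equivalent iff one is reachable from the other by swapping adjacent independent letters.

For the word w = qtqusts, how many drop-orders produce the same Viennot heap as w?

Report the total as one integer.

12

0(q) covers ∅
1(t) covers ∅
2(q) covers 0:q
3(u) covers ∅
4(s) covers 1:t, 2:q, 3:u
5(t) covers 4:s
6(s) covers 5:t
floor of heap: 0:q, 1:t, 3:u
completions by unplaced set U, small U first (add the entries for U minus each lowest piece of U):
  |U|=1: {6}:1
  |U|=2: {5,6}:1
  |U|=3: {4,5,6}:1
  |U|=4: {1,4,5,6}:1  {2,4,5,6}:1  {3,4,5,6}:1
  |U|=5: {0,2,4,5,6}:1  {1,2,4,5,6}:2  {1,3,4,5,6}:2  {2,3,4,5,6}:2
  start at 0(q): 6
  start at 1(t): 3
  start at 3(u): 3
sum over floor = 12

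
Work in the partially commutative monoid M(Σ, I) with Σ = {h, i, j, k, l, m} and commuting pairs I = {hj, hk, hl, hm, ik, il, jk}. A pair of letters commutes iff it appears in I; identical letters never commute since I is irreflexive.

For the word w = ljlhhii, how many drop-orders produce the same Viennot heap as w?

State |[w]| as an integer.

0(l) covers ∅
1(j) covers 0:l
2(l) covers 1:j
3(h) covers ∅
4(h) covers 3:h
5(i) covers 1:j, 4:h
6(i) covers 5:i
floor of heap: 0:l, 3:h
completions by unplaced set U, small U first (add the entries for U minus each lowest piece of U):
  |U|=1: {2}:1  {6}:1
  |U|=2: {2,6}:2  {5,6}:1
  |U|=3: {2,5,6}:3  {4,5,6}:1
  |U|=4: {1,2,5,6}:3  {2,4,5,6}:4  {3,4,5,6}:1
  |U|=5: {0,1,2,5,6}:3  {1,2,4,5,6}:7  {2,3,4,5,6}:5
  start at 0(l): 12
  start at 3(h): 10
sum over floor = 22

22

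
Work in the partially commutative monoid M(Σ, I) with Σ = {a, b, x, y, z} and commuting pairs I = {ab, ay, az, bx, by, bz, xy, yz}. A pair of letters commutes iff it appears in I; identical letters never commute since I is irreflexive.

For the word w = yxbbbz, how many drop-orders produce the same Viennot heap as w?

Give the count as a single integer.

60

0(y) covers ∅
1(x) covers ∅
2(b) covers ∅
3(b) covers 2:b
4(b) covers 3:b
5(z) covers 1:x
floor of heap: 0:y, 1:x, 2:b
completions by unplaced set U, small U first (add the entries for U minus each lowest piece of U):
  |U|=1: {0}:1  {4}:1  {5}:1
  |U|=2: {0,4}:2  {0,5}:2  {1,5}:1  {3,4}:1  {4,5}:2
  |U|=3: {0,1,5}:3  {0,3,4}:3  {0,4,5}:6  {1,4,5}:3  {2,3,4}:1  {3,4,5}:3
  |U|=4: {0,1,4,5}:12  {0,2,3,4}:4  {0,3,4,5}:12  {1,3,4,5}:6  {2,3,4,5}:4
  start at 0(y): 10
  start at 1(x): 20
  start at 2(b): 30
sum over floor = 60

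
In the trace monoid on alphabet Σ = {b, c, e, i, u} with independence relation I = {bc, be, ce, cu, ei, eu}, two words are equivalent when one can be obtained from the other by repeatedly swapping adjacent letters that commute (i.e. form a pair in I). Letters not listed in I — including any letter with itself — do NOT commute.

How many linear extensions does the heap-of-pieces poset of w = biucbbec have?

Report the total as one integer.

80

drop 0:b onto floor
drop 1:i onto {0:b}
drop 2:u onto {1:i}
drop 3:c onto {1:i}
drop 4:b onto {2:u}
drop 5:b onto {4:b}
drop 6:e onto floor
drop 7:c onto {3:c}
ground layer = {0:b, 6:e}
drop-orders for the pieces not yet dropped (sum over which currently-grounded one goes next):
  1 to go: {5} 1  {6} 1  {7} 1
  2 to go: {3,7} 1  {4,5} 1  {5,6} 2  {5,7} 2  {6,7} 2
  3 to go: {2,4,5} 1  {3,5,7} 3  {3,6,7} 3  {4,5,6} 3  {4,5,7} 3  {5,6,7} 6
  4 to go: {2,4,5,6} 4  {2,4,5,7} 4  {3,4,5,7} 6  {3,5,6,7} 12  {4,5,6,7} 12
  5 to go: {2,3,4,5,7} 10  {2,4,5,6,7} 20  {3,4,5,6,7} 30
  6 to go: {1,2,3,4,5,7} 10  {2,3,4,5,6,7} 60
  if 0:b drops first: 70 orders
  if 6:e drops first: 10 orders
heap linearizations: 80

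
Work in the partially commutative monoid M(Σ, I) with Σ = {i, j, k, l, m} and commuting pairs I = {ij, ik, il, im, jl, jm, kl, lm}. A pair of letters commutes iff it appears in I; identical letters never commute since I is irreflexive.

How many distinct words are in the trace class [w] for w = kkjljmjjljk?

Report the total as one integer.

piece 0:k — minimal
piece 1:k rests on {0:k}
piece 2:j rests on {1:k}
piece 3:l — minimal
piece 4:j rests on {2:j}
piece 5:m rests on {1:k}
piece 6:j rests on {4:j}
piece 7:j rests on {6:j}
piece 8:l rests on {3:l}
piece 9:j rests on {7:j}
piece 10:k rests on {5:m, 9:j}
minimal pieces: {0:k, 3:l}
ways to finish when only these pieces remain (= sum over removing one remaining piece with nothing left below it):
  1 left: {8}→1  {10}→1
  2 left: {3,8}→1  {5,10}→1  {8,10}→2  {9,10}→1
  3 left: {3,8,10}→3  {5,8,10}→3  {5,9,10}→2  {7,9,10}→1  {8,9,10}→3
  4 left: {3,5,8,10}→6  {3,8,9,10}→6  {5,7,9,10}→3  {5,8,9,10}→8  {6,7,9,10}→1  {7,8,9,10}→4
  5 left: {3,5,8,9,10}→20  {3,7,8,9,10}→10  {4,6,7,9,10}→1  {5,6,7,9,10}→4  {5,7,8,9,10}→15  {6,7,8,9,10}→5
  6 left: {2,4,6,7,9,10}→1  {3,5,7,8,9,10}→45  {3,6,7,8,9,10}→15  {4,5,6,7,9,10}→5  {4,6,7,8,9,10}→6  {5,6,7,8,9,10}→24
  7 left: {2,4,5,6,7,9,10}→6  {2,4,6,7,8,9,10}→7  {3,4,6,7,8,9,10}→21  {3,5,6,7,8,9,10}→84  {4,5,6,7,8,9,10}→35
  8 left: {1,2,4,5,6,7,9,10}→6  {2,3,4,6,7,8,9,10}→28  {2,4,5,6,7,8,9,10}→48  {3,4,5,6,7,8,9,10}→140
  9 left: {0,1,2,4,5,6,7,9,10}→6  {1,2,4,5,6,7,8,9,10}→54  {2,3,4,5,6,7,8,9,10}→216
  placing 0:k first → 270 extensions
  placing 3:l first → 60 extensions
total linear extensions = 330

330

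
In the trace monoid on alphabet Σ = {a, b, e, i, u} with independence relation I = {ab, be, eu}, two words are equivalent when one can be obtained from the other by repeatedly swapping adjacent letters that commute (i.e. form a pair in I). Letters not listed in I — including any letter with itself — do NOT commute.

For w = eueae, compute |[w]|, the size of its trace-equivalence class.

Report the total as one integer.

#0=e has no predecessor
#1=u has no predecessor
#2=e depends on [0:e]
#3=a depends on [1:u, 2:e]
#4=e depends on [3:a]
sources: [0:e, 1:u]
N(rest) = Σ N(rest − s) over sources s of rest; N(one piece) = 1:
  size 1 → [4]=1
  size 2 → [3,4]=1
  size 3 → [1,3,4]=1  [2,3,4]=1
  first=0(e) contributes 2
  first=1(u) contributes 1
|[w]| = 3

3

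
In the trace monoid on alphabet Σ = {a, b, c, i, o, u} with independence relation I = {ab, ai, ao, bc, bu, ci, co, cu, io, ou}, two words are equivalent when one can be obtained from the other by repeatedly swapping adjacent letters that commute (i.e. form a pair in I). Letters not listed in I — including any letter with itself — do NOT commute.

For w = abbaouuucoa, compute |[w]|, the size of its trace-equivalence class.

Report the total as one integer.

1320

0(a) covers ∅
1(b) covers ∅
2(b) covers 1:b
3(a) covers 0:a
4(o) covers 2:b
5(u) covers 3:a
6(u) covers 5:u
7(u) covers 6:u
8(c) covers 3:a
9(o) covers 4:o
10(a) covers 7:u, 8:c
floor of heap: 0:a, 1:b
completions by unplaced set U, small U first (add the entries for U minus each lowest piece of U):
  |U|=1: {9}:1  {10}:1
  |U|=2: {4,9}:1  {7,10}:1  {8,10}:1  {9,10}:2
  |U|=3: {2,4,9}:1  {4,9,10}:3  {6,7,10}:1  {7,8,10}:2  {7,9,10}:3  {8,9,10}:3
  |U|=4: {1,2,4,9}:1  {2,4,9,10}:4  {4,7,9,10}:6  {4,8,9,10}:6  {5,6,7,10}:1  {6,7,8,10}:3  {6,7,9,10}:4  {7,8,9,10}:8
  |U|=5: {1,2,4,9,10}:5  {2,4,7,9,10}:10  {2,4,8,9,10}:10  {4,6,7,9,10}:10  {4,7,8,9,10}:20  {5,6,7,8,10}:4  {5,6,7,9,10}:5  {6,7,8,9,10}:15
  |U|=6: {1,2,4,7,9,10}:15  {1,2,4,8,9,10}:15  {2,4,6,7,9,10}:20  {2,4,7,8,9,10}:40  {3,5,6,7,8,10}:4  {4,5,6,7,9,10}:15  {4,6,7,8,9,10}:45  {5,6,7,8,9,10}:24
  |U|=7: {0,3,5,6,7,8,10}:4  {1,2,4,6,7,9,10}:35  {1,2,4,7,8,9,10}:70  {2,4,5,6,7,9,10}:35  {2,4,6,7,8,9,10}:105  {3,5,6,7,8,9,10}:28  {4,5,6,7,8,9,10}:84
  |U|=8: {0,3,5,6,7,8,9,10}:32  {1,2,4,5,6,7,9,10}:70  {1,2,4,6,7,8,9,10}:210  {2,4,5,6,7,8,9,10}:224  {3,4,5,6,7,8,9,10}:112
  |U|=9: {0,3,4,5,6,7,8,9,10}:144  {1,2,4,5,6,7,8,9,10}:504  {2,3,4,5,6,7,8,9,10}:336
  start at 0(a): 840
  start at 1(b): 480
sum over floor = 1320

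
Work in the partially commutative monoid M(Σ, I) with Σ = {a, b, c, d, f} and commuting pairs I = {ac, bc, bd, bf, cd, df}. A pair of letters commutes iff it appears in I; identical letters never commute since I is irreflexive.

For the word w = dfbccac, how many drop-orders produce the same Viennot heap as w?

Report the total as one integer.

68

drop 0:d onto floor
drop 1:f onto floor
drop 2:b onto floor
drop 3:c onto {1:f}
drop 4:c onto {3:c}
drop 5:a onto {0:d, 1:f, 2:b}
drop 6:c onto {4:c}
ground layer = {0:d, 1:f, 2:b}
drop-orders for the pieces not yet dropped (sum over which currently-grounded one goes next):
  1 to go: {5} 1  {6} 1
  2 to go: {0,5} 1  {2,5} 1  {4,6} 1  {5,6} 2
  3 to go: {0,2,5} 2  {0,5,6} 3  {2,5,6} 3  {3,4,6} 1  {4,5,6} 3
  4 to go: {0,2,5,6} 8  {0,4,5,6} 6  {2,4,5,6} 6  {3,4,5,6} 4
  5 to go: {0,2,4,5,6} 20  {0,3,4,5,6} 10  {1,3,4,5,6} 4  {2,3,4,5,6} 10
  if 0:d drops first: 14 orders
  if 1:f drops first: 40 orders
  if 2:b drops first: 14 orders
heap linearizations: 68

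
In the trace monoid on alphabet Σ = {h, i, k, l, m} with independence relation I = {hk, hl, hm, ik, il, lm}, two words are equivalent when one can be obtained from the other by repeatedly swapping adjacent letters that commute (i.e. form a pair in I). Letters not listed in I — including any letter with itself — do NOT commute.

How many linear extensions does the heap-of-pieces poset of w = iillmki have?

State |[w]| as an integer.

25

0(i) covers ∅
1(i) covers 0:i
2(l) covers ∅
3(l) covers 2:l
4(m) covers 1:i
5(k) covers 3:l, 4:m
6(i) covers 4:m
floor of heap: 0:i, 2:l
completions by unplaced set U, small U first (add the entries for U minus each lowest piece of U):
  |U|=1: {5}:1  {6}:1
  |U|=2: {3,5}:1  {5,6}:2
  |U|=3: {2,3,5}:1  {3,5,6}:3  {4,5,6}:2
  |U|=4: {1,4,5,6}:2  {2,3,5,6}:4  {3,4,5,6}:5
  |U|=5: {0,1,4,5,6}:2  {1,3,4,5,6}:7  {2,3,4,5,6}:9
  start at 0(i): 16
  start at 2(l): 9
sum over floor = 25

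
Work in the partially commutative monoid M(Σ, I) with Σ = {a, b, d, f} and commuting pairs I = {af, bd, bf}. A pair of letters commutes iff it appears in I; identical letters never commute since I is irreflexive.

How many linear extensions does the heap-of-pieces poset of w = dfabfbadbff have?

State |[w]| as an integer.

66

drop 0:d onto floor
drop 1:f onto {0:d}
drop 2:a onto {0:d}
drop 3:b onto {2:a}
drop 4:f onto {1:f}
drop 5:b onto {3:b}
drop 6:a onto {5:b}
drop 7:d onto {4:f, 6:a}
drop 8:b onto {6:a}
drop 9:f onto {7:d}
drop 10:f onto {9:f}
ground layer = {0:d}
drop-orders for the pieces not yet dropped (sum over which currently-grounded one goes next):
  1 to go: {8} 1  {10} 1
  2 to go: {8,10} 2  {9,10} 1
  3 to go: {7,9,10} 1  {8,9,10} 3
  4 to go: {4,7,9,10} 1  {7,8,9,10} 4
  5 to go: {1,4,7,9,10} 1  {4,7,8,9,10} 5  {6,7,8,9,10} 4
  6 to go: {1,4,7,8,9,10} 6  {4,6,7,8,9,10} 9  {5,6,7,8,9,10} 4
  7 to go: {1,4,6,7,8,9,10} 15  {3,5,6,7,8,9,10} 4  {4,5,6,7,8,9,10} 13
  8 to go: {1,4,5,6,7,8,9,10} 28  {2,3,5,6,7,8,9,10} 4  {3,4,5,6,7,8,9,10} 17
  9 to go: {1,3,4,5,6,7,8,9,10} 45  {2,3,4,5,6,7,8,9,10} 21
  if 0:d drops first: 66 orders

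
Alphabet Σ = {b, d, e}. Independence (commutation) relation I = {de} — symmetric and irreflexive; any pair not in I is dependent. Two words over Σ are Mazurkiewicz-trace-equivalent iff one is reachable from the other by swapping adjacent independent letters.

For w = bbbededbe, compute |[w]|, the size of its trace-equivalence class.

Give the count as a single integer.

piece 0:b — minimal
piece 1:b rests on {0:b}
piece 2:b rests on {1:b}
piece 3:e rests on {2:b}
piece 4:d rests on {2:b}
piece 5:e rests on {3:e}
piece 6:d rests on {4:d}
piece 7:b rests on {5:e, 6:d}
piece 8:e rests on {7:b}
minimal pieces: {0:b}
ways to finish when only these pieces remain (= sum over removing one remaining piece with nothing left below it):
  1 left: {8}→1
  2 left: {7,8}→1
  3 left: {5,7,8}→1  {6,7,8}→1
  4 left: {3,5,7,8}→1  {4,6,7,8}→1  {5,6,7,8}→2
  5 left: {3,5,6,7,8}→3  {4,5,6,7,8}→3
  6 left: {3,4,5,6,7,8}→6
  7 left: {2,3,4,5,6,7,8}→6
  placing 0:b first → 6 extensions

6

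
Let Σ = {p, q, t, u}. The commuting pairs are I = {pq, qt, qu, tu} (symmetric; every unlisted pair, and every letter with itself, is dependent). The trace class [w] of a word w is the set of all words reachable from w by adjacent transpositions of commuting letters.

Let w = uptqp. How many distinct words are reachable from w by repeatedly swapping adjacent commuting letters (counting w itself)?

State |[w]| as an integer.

5

#0=u has no predecessor
#1=p depends on [0:u]
#2=t depends on [1:p]
#3=q has no predecessor
#4=p depends on [2:t]
sources: [0:u, 3:q]
N(rest) = Σ N(rest − s) over sources s of rest; N(one piece) = 1:
  size 1 → [3]=1  [4]=1
  size 2 → [2,4]=1  [3,4]=2
  size 3 → [1,2,4]=1  [2,3,4]=3
  first=0(u) contributes 4
  first=3(q) contributes 1
|[w]| = 5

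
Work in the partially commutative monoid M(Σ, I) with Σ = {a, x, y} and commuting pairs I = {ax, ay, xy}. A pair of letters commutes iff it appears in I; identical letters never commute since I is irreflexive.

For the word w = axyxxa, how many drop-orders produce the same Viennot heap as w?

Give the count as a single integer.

piece 0:a — minimal
piece 1:x — minimal
piece 2:y — minimal
piece 3:x rests on {1:x}
piece 4:x rests on {3:x}
piece 5:a rests on {0:a}
minimal pieces: {0:a, 1:x, 2:y}
ways to finish when only these pieces remain (= sum over removing one remaining piece with nothing left below it):
  1 left: {2}→1  {4}→1  {5}→1
  2 left: {0,5}→1  {2,4}→2  {2,5}→2  {3,4}→1  {4,5}→2
  3 left: {0,2,5}→3  {0,4,5}→3  {1,3,4}→1  {2,3,4}→3  {2,4,5}→6  {3,4,5}→3
  4 left: {0,2,4,5}→12  {0,3,4,5}→6  {1,2,3,4}→4  {1,3,4,5}→4  {2,3,4,5}→12
  placing 0:a first → 20 extensions
  placing 1:x first → 30 extensions
  placing 2:y first → 10 extensions
total linear extensions = 60

60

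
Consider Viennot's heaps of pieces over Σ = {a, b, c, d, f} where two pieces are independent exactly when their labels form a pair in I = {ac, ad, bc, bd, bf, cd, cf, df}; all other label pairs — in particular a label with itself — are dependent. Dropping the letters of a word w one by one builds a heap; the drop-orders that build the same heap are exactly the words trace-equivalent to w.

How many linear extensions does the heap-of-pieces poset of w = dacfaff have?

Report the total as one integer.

#0=d has no predecessor
#1=a has no predecessor
#2=c has no predecessor
#3=f depends on [1:a]
#4=a depends on [3:f]
#5=f depends on [4:a]
#6=f depends on [5:f]
sources: [0:d, 1:a, 2:c]
N(rest) = Σ N(rest − s) over sources s of rest; N(one piece) = 1:
  size 1 → [0]=1  [2]=1  [6]=1
  size 2 → [0,2]=2  [0,6]=2  [2,6]=2  [5,6]=1
  size 3 → [0,2,6]=6  [0,5,6]=3  [2,5,6]=3  [4,5,6]=1
  size 4 → [0,2,5,6]=12  [0,4,5,6]=4  [2,4,5,6]=4  [3,4,5,6]=1
  size 5 → [0,2,4,5,6]=20  [0,3,4,5,6]=5  [1,3,4,5,6]=1  [2,3,4,5,6]=5
  first=0(d) contributes 6
  first=1(a) contributes 30
  first=2(c) contributes 6
|[w]| = 42

42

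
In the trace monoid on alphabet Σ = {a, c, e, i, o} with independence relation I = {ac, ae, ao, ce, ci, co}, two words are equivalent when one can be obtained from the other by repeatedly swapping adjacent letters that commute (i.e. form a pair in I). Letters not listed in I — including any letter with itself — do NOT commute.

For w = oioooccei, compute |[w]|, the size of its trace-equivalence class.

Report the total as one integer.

36

drop 0:o onto floor
drop 1:i onto {0:o}
drop 2:o onto {1:i}
drop 3:o onto {2:o}
drop 4:o onto {3:o}
drop 5:c onto floor
drop 6:c onto {5:c}
drop 7:e onto {4:o}
drop 8:i onto {7:e}
ground layer = {0:o, 5:c}
drop-orders for the pieces not yet dropped (sum over which currently-grounded one goes next):
  1 to go: {6} 1  {8} 1
  2 to go: {5,6} 1  {6,8} 2  {7,8} 1
  3 to go: {4,7,8} 1  {5,6,8} 3  {6,7,8} 3
  4 to go: {3,4,7,8} 1  {4,6,7,8} 4  {5,6,7,8} 6
  5 to go: {2,3,4,7,8} 1  {3,4,6,7,8} 5  {4,5,6,7,8} 10
  6 to go: {1,2,3,4,7,8} 1  {2,3,4,6,7,8} 6  {3,4,5,6,7,8} 15
  7 to go: {0,1,2,3,4,7,8} 1  {1,2,3,4,6,7,8} 7  {2,3,4,5,6,7,8} 21
  if 0:o drops first: 28 orders
  if 5:c drops first: 8 orders
heap linearizations: 36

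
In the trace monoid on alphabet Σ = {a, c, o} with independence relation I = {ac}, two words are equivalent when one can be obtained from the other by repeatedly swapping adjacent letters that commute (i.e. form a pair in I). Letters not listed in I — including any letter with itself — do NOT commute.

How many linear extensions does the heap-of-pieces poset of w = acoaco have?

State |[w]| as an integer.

drop 0:a onto floor
drop 1:c onto floor
drop 2:o onto {0:a, 1:c}
drop 3:a onto {2:o}
drop 4:c onto {2:o}
drop 5:o onto {3:a, 4:c}
ground layer = {0:a, 1:c}
drop-orders for the pieces not yet dropped (sum over which currently-grounded one goes next):
  1 to go: {5} 1
  2 to go: {3,5} 1  {4,5} 1
  3 to go: {3,4,5} 2
  4 to go: {2,3,4,5} 2
  if 0:a drops first: 2 orders
  if 1:c drops first: 2 orders
heap linearizations: 4

4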